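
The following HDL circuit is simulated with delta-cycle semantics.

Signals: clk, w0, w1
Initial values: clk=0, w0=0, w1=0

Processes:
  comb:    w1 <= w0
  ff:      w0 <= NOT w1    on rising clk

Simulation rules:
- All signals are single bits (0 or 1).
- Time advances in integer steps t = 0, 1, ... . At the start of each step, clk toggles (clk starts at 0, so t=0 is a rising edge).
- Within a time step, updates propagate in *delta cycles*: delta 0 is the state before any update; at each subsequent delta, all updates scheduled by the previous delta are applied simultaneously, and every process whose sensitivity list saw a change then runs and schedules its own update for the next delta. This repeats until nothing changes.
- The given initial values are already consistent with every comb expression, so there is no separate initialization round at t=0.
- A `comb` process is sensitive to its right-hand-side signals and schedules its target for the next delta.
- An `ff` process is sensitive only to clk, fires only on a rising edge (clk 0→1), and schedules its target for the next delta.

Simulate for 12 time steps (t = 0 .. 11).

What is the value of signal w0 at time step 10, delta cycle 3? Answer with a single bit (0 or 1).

[bits: clk,w1,w0]
t=0: Δ0=000 Δ1=100 Δ2=101 Δ3=111 | 3Δ
t=1: Δ0=111 Δ1=011 | 1Δ
t=2: Δ0=011 Δ1=111 Δ2=110 Δ3=100 | 3Δ
t=3: Δ0=100 Δ1=000 | 1Δ
t=4: Δ0=000 Δ1=100 Δ2=101 Δ3=111 | 3Δ
t=5: Δ0=111 Δ1=011 | 1Δ
t=6: Δ0=011 Δ1=111 Δ2=110 Δ3=100 | 3Δ
t=7: Δ0=100 Δ1=000 | 1Δ
t=8: Δ0=000 Δ1=100 Δ2=101 Δ3=111 | 3Δ
t=9: Δ0=111 Δ1=011 | 1Δ
t=10: Δ0=011 Δ1=111 Δ2=110 Δ3=100 | 3Δ
t=11: Δ0=100 Δ1=000 | 1Δ

0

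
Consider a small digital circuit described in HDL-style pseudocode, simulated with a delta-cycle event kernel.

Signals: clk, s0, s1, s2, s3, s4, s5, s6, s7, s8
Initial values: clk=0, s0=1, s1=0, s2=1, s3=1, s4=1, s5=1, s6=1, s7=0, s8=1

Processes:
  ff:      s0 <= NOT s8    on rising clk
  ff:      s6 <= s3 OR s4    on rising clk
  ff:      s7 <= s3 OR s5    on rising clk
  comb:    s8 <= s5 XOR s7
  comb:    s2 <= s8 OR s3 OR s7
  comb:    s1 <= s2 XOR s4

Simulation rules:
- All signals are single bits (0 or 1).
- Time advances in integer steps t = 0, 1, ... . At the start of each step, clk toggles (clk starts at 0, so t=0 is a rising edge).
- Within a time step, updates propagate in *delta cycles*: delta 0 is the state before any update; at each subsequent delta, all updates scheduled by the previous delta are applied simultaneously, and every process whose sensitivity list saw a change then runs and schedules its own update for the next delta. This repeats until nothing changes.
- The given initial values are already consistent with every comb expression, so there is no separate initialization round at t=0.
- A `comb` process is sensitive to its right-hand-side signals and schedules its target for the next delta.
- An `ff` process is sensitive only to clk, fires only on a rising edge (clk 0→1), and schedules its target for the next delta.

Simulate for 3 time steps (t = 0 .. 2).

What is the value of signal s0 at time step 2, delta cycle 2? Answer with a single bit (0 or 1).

t=0 Δ0: s1=0 s2=1 s8=1 s6=1 clk=0 s3=1 s4=1 s7=0 s5=1 s0=1
  Δ1: clk:0→1
  Δ2: s7:0→1, s0:1→0
  Δ3: s8:1→0
  (3Δ to stable)
t=1 Δ0: s1=0 s2=1 s8=0 s6=1 clk=1 s3=1 s4=1 s7=1 s5=1 s0=0
  Δ1: clk:1→0
  (1Δ to stable)
t=2 Δ0: s1=0 s2=1 s8=0 s6=1 clk=0 s3=1 s4=1 s7=1 s5=1 s0=0
  Δ1: clk:0→1
  Δ2: s0:0→1
  (2Δ to stable)

1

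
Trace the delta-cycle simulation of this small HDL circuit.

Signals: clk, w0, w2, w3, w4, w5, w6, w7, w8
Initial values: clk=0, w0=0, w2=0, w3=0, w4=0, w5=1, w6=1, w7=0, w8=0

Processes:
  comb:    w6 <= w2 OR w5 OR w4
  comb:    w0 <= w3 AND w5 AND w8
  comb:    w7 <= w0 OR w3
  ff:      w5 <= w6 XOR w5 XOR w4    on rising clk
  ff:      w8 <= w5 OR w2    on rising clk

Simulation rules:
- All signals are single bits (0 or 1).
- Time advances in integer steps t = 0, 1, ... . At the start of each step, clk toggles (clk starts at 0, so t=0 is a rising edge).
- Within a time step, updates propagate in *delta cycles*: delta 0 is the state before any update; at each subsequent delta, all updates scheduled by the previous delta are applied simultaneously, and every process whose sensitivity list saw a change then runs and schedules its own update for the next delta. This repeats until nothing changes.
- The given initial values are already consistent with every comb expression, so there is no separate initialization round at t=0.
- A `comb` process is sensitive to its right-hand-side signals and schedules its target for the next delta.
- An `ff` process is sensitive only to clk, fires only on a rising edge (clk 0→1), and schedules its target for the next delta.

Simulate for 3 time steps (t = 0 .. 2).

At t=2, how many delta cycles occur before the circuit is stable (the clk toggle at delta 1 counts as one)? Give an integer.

t=0 Δ0: w0=0 w5=1 w3=0 clk=0 w6=1 w8=0 w7=0 w2=0 w4=0
  Δ1: clk:0→1
  Δ2: w5:1→0, w8:0→1
  Δ3: w6:1→0
  (3Δ to stable)
t=1 Δ0: w0=0 w5=0 w3=0 clk=1 w6=0 w8=1 w7=0 w2=0 w4=0
  Δ1: clk:1→0
  (1Δ to stable)
t=2 Δ0: w0=0 w5=0 w3=0 clk=0 w6=0 w8=1 w7=0 w2=0 w4=0
  Δ1: clk:0→1
  Δ2: w8:1→0
  (2Δ to stable)

2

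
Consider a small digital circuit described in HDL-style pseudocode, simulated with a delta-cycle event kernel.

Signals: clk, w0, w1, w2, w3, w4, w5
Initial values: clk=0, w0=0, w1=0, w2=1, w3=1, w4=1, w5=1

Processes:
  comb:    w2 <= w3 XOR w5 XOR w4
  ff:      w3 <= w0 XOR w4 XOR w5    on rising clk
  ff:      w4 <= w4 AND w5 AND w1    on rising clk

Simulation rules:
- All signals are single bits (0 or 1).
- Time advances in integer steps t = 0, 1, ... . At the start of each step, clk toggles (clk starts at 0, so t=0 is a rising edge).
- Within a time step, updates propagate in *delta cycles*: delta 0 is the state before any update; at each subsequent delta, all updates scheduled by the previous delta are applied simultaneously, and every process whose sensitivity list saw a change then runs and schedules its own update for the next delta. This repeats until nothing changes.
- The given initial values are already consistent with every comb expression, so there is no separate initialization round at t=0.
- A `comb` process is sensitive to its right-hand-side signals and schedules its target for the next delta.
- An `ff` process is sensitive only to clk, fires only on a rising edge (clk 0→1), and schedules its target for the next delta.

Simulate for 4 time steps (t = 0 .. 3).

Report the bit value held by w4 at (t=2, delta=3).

0

t0.Δ0 w2=1 w0=0 w3=1 w4=1 w1=0 w5=1 clk=0
t0.Δ1 w2=1 w0=0 w3=1 w4=1 w1=0 w5=1 clk=1
t0.Δ2 w2=1 w0=0 w3=0 w4=0 w1=0 w5=1 clk=1
t1.Δ0 w2=1 w0=0 w3=0 w4=0 w1=0 w5=1 clk=1
t1.Δ1 w2=1 w0=0 w3=0 w4=0 w1=0 w5=1 clk=0
t2.Δ0 w2=1 w0=0 w3=0 w4=0 w1=0 w5=1 clk=0
t2.Δ1 w2=1 w0=0 w3=0 w4=0 w1=0 w5=1 clk=1
t2.Δ2 w2=1 w0=0 w3=1 w4=0 w1=0 w5=1 clk=1
t2.Δ3 w2=0 w0=0 w3=1 w4=0 w1=0 w5=1 clk=1
t3.Δ0 w2=0 w0=0 w3=1 w4=0 w1=0 w5=1 clk=1
t3.Δ1 w2=0 w0=0 w3=1 w4=0 w1=0 w5=1 clk=0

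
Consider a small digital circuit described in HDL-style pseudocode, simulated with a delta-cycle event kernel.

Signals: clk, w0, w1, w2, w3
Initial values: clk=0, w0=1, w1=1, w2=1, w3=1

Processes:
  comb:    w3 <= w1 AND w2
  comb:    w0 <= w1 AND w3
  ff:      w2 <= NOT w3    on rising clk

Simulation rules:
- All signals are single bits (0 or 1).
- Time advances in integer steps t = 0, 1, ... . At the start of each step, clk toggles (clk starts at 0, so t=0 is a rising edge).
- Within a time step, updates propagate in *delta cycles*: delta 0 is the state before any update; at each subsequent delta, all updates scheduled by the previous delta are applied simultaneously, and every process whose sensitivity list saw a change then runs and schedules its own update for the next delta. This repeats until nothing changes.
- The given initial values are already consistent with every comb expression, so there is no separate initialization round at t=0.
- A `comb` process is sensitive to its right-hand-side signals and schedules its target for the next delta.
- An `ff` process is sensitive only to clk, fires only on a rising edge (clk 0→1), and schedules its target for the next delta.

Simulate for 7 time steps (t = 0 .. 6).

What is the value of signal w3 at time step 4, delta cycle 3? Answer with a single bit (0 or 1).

[bits: w0,w1,w3,clk,w2]
t=0: Δ0=11101 Δ1=11111 Δ2=11110 Δ3=11010 Δ4=01010 | 4Δ
t=1: Δ0=01010 Δ1=01000 | 1Δ
t=2: Δ0=01000 Δ1=01010 Δ2=01011 Δ3=01111 Δ4=11111 | 4Δ
t=3: Δ0=11111 Δ1=11101 | 1Δ
t=4: Δ0=11101 Δ1=11111 Δ2=11110 Δ3=11010 Δ4=01010 | 4Δ
t=5: Δ0=01010 Δ1=01000 | 1Δ
t=6: Δ0=01000 Δ1=01010 Δ2=01011 Δ3=01111 Δ4=11111 | 4Δ

0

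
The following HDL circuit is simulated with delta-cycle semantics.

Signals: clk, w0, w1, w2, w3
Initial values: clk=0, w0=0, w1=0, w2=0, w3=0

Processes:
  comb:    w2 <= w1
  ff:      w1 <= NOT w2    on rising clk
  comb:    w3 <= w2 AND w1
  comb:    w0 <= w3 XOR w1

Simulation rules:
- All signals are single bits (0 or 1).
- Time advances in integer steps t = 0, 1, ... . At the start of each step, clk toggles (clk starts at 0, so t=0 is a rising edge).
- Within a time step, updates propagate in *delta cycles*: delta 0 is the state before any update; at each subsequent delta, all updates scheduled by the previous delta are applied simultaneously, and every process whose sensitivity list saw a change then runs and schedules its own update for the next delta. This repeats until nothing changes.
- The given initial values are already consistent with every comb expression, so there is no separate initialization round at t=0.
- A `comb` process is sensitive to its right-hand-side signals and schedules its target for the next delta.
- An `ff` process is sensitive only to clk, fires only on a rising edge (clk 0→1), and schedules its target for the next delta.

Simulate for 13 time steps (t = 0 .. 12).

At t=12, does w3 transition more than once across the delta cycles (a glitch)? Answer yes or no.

no

[bits: w0,w3,w2,clk,w1]
t=0: Δ0=00000 Δ1=00010 Δ2=00011 Δ3=10111 Δ4=11111 Δ5=01111 | 5Δ
t=1: Δ0=01111 Δ1=01101 | 1Δ
t=2: Δ0=01101 Δ1=01111 Δ2=01110 Δ3=10010 Δ4=00010 | 4Δ
t=3: Δ0=00010 Δ1=00000 | 1Δ
t=4: Δ0=00000 Δ1=00010 Δ2=00011 Δ3=10111 Δ4=11111 Δ5=01111 | 5Δ
t=5: Δ0=01111 Δ1=01101 | 1Δ
t=6: Δ0=01101 Δ1=01111 Δ2=01110 Δ3=10010 Δ4=00010 | 4Δ
t=7: Δ0=00010 Δ1=00000 | 1Δ
t=8: Δ0=00000 Δ1=00010 Δ2=00011 Δ3=10111 Δ4=11111 Δ5=01111 | 5Δ
t=9: Δ0=01111 Δ1=01101 | 1Δ
t=10: Δ0=01101 Δ1=01111 Δ2=01110 Δ3=10010 Δ4=00010 | 4Δ
t=11: Δ0=00010 Δ1=00000 | 1Δ
t=12: Δ0=00000 Δ1=00010 Δ2=00011 Δ3=10111 Δ4=11111 Δ5=01111 | 5Δ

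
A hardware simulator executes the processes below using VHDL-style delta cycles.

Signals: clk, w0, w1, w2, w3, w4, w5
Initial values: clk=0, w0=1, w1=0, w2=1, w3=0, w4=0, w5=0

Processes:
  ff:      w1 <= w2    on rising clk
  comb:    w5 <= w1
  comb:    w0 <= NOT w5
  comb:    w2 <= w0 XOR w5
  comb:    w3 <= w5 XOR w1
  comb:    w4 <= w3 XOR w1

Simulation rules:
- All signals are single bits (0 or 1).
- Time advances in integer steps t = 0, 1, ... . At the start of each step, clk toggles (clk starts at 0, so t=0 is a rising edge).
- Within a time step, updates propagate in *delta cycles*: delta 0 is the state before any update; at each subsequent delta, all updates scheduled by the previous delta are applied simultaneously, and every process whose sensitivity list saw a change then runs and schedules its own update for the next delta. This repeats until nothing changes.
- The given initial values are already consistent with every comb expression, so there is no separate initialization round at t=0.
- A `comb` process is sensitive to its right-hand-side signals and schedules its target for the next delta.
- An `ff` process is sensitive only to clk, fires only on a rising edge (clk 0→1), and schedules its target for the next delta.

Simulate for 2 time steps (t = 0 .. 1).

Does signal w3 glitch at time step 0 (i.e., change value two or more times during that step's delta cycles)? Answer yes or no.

t0.Δ0 w5=0 w3=0 w0=1 w4=0 clk=0 w1=0 w2=1
t0.Δ1 w5=0 w3=0 w0=1 w4=0 clk=1 w1=0 w2=1
t0.Δ2 w5=0 w3=0 w0=1 w4=0 clk=1 w1=1 w2=1
t0.Δ3 w5=1 w3=1 w0=1 w4=1 clk=1 w1=1 w2=1
t0.Δ4 w5=1 w3=0 w0=0 w4=0 clk=1 w1=1 w2=0
t0.Δ5 w5=1 w3=0 w0=0 w4=1 clk=1 w1=1 w2=1
t1.Δ0 w5=1 w3=0 w0=0 w4=1 clk=1 w1=1 w2=1
t1.Δ1 w5=1 w3=0 w0=0 w4=1 clk=0 w1=1 w2=1

yes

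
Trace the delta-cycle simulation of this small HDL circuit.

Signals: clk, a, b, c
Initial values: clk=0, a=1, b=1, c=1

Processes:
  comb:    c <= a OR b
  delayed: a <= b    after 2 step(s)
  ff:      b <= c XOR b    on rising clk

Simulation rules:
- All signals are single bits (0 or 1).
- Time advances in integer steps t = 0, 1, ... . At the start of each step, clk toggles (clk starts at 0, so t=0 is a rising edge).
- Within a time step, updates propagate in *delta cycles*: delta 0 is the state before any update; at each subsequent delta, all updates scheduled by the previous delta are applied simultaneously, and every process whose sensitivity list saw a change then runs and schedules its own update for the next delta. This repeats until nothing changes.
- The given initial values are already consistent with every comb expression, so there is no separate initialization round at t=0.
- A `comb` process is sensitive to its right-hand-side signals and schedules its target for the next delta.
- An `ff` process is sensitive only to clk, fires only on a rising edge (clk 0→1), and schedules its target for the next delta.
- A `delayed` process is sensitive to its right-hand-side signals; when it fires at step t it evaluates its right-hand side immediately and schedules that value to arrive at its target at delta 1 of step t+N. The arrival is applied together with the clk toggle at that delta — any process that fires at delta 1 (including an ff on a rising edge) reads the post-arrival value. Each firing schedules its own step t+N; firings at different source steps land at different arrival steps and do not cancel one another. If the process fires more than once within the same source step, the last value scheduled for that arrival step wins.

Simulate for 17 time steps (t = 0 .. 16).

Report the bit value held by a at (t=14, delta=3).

0

[bits: a,clk,c,b]
t=0: Δ0=1011 Δ1=1111 Δ2=1110 | 2Δ
t=1: Δ0=1110 Δ1=1010 | 1Δ
t=2: Δ0=1010 Δ1=0110 Δ2=0101 Δ3=0111 | 3Δ
t=3: Δ0=0111 Δ1=0011 | 1Δ
t=4: Δ0=0011 Δ1=1111 Δ2=1110 | 2Δ
t=5: Δ0=1110 Δ1=1010 | 1Δ
t=6: Δ0=1010 Δ1=0110 Δ2=0101 Δ3=0111 | 3Δ
t=7: Δ0=0111 Δ1=0011 | 1Δ
t=8: Δ0=0011 Δ1=1111 Δ2=1110 | 2Δ
t=9: Δ0=1110 Δ1=1010 | 1Δ
t=10: Δ0=1010 Δ1=0110 Δ2=0101 Δ3=0111 | 3Δ
t=11: Δ0=0111 Δ1=0011 | 1Δ
t=12: Δ0=0011 Δ1=1111 Δ2=1110 | 2Δ
t=13: Δ0=1110 Δ1=1010 | 1Δ
t=14: Δ0=1010 Δ1=0110 Δ2=0101 Δ3=0111 | 3Δ
t=15: Δ0=0111 Δ1=0011 | 1Δ
t=16: Δ0=0011 Δ1=1111 Δ2=1110 | 2Δ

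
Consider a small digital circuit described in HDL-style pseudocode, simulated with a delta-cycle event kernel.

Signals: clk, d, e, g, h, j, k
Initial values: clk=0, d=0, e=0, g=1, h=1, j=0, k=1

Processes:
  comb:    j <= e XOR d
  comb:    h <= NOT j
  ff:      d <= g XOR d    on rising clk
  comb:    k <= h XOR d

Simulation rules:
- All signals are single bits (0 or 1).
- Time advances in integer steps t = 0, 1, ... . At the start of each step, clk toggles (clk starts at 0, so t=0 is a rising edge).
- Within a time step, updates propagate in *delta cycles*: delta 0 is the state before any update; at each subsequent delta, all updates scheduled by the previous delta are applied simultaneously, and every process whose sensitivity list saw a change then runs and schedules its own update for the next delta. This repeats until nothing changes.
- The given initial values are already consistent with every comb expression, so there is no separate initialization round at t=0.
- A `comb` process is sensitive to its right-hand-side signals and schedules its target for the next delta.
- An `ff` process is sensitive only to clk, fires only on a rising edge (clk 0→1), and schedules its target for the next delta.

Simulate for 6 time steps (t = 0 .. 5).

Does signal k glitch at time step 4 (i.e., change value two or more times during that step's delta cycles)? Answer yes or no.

yes

t=0 Δ0: h=1 d=0 j=0 k=1 e=0 clk=0 g=1
  Δ1: clk:0→1
  Δ2: d:0→1
  Δ3: j:0→1, k:1→0
  Δ4: h:1→0
  Δ5: k:0→1
  (5Δ to stable)
t=1 Δ0: h=0 d=1 j=1 k=1 e=0 clk=1 g=1
  Δ1: clk:1→0
  (1Δ to stable)
t=2 Δ0: h=0 d=1 j=1 k=1 e=0 clk=0 g=1
  Δ1: clk:0→1
  Δ2: d:1→0
  Δ3: j:1→0, k:1→0
  Δ4: h:0→1
  Δ5: k:0→1
  (5Δ to stable)
t=3 Δ0: h=1 d=0 j=0 k=1 e=0 clk=1 g=1
  Δ1: clk:1→0
  (1Δ to stable)
t=4 Δ0: h=1 d=0 j=0 k=1 e=0 clk=0 g=1
  Δ1: clk:0→1
  Δ2: d:0→1
  Δ3: j:0→1, k:1→0
  Δ4: h:1→0
  Δ5: k:0→1
  (5Δ to stable)
t=5 Δ0: h=0 d=1 j=1 k=1 e=0 clk=1 g=1
  Δ1: clk:1→0
  (1Δ to stable)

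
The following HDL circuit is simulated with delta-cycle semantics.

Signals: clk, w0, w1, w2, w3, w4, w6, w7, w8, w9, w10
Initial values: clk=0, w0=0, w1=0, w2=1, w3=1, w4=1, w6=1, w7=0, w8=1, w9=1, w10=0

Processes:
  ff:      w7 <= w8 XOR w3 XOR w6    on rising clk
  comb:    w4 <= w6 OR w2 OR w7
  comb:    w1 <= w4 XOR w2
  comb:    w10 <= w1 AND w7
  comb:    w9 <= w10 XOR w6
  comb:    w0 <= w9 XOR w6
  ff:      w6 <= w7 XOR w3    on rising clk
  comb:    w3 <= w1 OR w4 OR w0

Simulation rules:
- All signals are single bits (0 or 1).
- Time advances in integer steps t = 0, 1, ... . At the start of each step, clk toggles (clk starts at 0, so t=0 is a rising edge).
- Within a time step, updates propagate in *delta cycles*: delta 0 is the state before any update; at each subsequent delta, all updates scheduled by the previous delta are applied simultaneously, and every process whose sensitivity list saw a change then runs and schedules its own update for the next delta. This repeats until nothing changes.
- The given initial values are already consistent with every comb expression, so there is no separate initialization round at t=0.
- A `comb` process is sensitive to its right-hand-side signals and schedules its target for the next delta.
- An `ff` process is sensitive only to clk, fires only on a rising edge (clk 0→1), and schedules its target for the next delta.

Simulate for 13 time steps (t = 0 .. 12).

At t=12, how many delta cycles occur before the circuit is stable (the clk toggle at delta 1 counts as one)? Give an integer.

t0.Δ0 w7=0 w8=1 w4=1 w2=1 w0=0 w3=1 w9=1 w6=1 w1=0 w10=0 clk=0
t0.Δ1 w7=0 w8=1 w4=1 w2=1 w0=0 w3=1 w9=1 w6=1 w1=0 w10=0 clk=1
t0.Δ2 w7=1 w8=1 w4=1 w2=1 w0=0 w3=1 w9=1 w6=1 w1=0 w10=0 clk=1
t1.Δ0 w7=1 w8=1 w4=1 w2=1 w0=0 w3=1 w9=1 w6=1 w1=0 w10=0 clk=1
t1.Δ1 w7=1 w8=1 w4=1 w2=1 w0=0 w3=1 w9=1 w6=1 w1=0 w10=0 clk=0
t2.Δ0 w7=1 w8=1 w4=1 w2=1 w0=0 w3=1 w9=1 w6=1 w1=0 w10=0 clk=0
t2.Δ1 w7=1 w8=1 w4=1 w2=1 w0=0 w3=1 w9=1 w6=1 w1=0 w10=0 clk=1
t2.Δ2 w7=1 w8=1 w4=1 w2=1 w0=0 w3=1 w9=1 w6=0 w1=0 w10=0 clk=1
t2.Δ3 w7=1 w8=1 w4=1 w2=1 w0=1 w3=1 w9=0 w6=0 w1=0 w10=0 clk=1
t2.Δ4 w7=1 w8=1 w4=1 w2=1 w0=0 w3=1 w9=0 w6=0 w1=0 w10=0 clk=1
t3.Δ0 w7=1 w8=1 w4=1 w2=1 w0=0 w3=1 w9=0 w6=0 w1=0 w10=0 clk=1
t3.Δ1 w7=1 w8=1 w4=1 w2=1 w0=0 w3=1 w9=0 w6=0 w1=0 w10=0 clk=0
t4.Δ0 w7=1 w8=1 w4=1 w2=1 w0=0 w3=1 w9=0 w6=0 w1=0 w10=0 clk=0
t4.Δ1 w7=1 w8=1 w4=1 w2=1 w0=0 w3=1 w9=0 w6=0 w1=0 w10=0 clk=1
t4.Δ2 w7=0 w8=1 w4=1 w2=1 w0=0 w3=1 w9=0 w6=0 w1=0 w10=0 clk=1
t5.Δ0 w7=0 w8=1 w4=1 w2=1 w0=0 w3=1 w9=0 w6=0 w1=0 w10=0 clk=1
t5.Δ1 w7=0 w8=1 w4=1 w2=1 w0=0 w3=1 w9=0 w6=0 w1=0 w10=0 clk=0
t6.Δ0 w7=0 w8=1 w4=1 w2=1 w0=0 w3=1 w9=0 w6=0 w1=0 w10=0 clk=0
t6.Δ1 w7=0 w8=1 w4=1 w2=1 w0=0 w3=1 w9=0 w6=0 w1=0 w10=0 clk=1
t6.Δ2 w7=0 w8=1 w4=1 w2=1 w0=0 w3=1 w9=0 w6=1 w1=0 w10=0 clk=1
t6.Δ3 w7=0 w8=1 w4=1 w2=1 w0=1 w3=1 w9=1 w6=1 w1=0 w10=0 clk=1
t6.Δ4 w7=0 w8=1 w4=1 w2=1 w0=0 w3=1 w9=1 w6=1 w1=0 w10=0 clk=1
t7.Δ0 w7=0 w8=1 w4=1 w2=1 w0=0 w3=1 w9=1 w6=1 w1=0 w10=0 clk=1
t7.Δ1 w7=0 w8=1 w4=1 w2=1 w0=0 w3=1 w9=1 w6=1 w1=0 w10=0 clk=0
t8.Δ0 w7=0 w8=1 w4=1 w2=1 w0=0 w3=1 w9=1 w6=1 w1=0 w10=0 clk=0
t8.Δ1 w7=0 w8=1 w4=1 w2=1 w0=0 w3=1 w9=1 w6=1 w1=0 w10=0 clk=1
t8.Δ2 w7=1 w8=1 w4=1 w2=1 w0=0 w3=1 w9=1 w6=1 w1=0 w10=0 clk=1
t9.Δ0 w7=1 w8=1 w4=1 w2=1 w0=0 w3=1 w9=1 w6=1 w1=0 w10=0 clk=1
t9.Δ1 w7=1 w8=1 w4=1 w2=1 w0=0 w3=1 w9=1 w6=1 w1=0 w10=0 clk=0
t10.Δ0 w7=1 w8=1 w4=1 w2=1 w0=0 w3=1 w9=1 w6=1 w1=0 w10=0 clk=0
t10.Δ1 w7=1 w8=1 w4=1 w2=1 w0=0 w3=1 w9=1 w6=1 w1=0 w10=0 clk=1
t10.Δ2 w7=1 w8=1 w4=1 w2=1 w0=0 w3=1 w9=1 w6=0 w1=0 w10=0 clk=1
t10.Δ3 w7=1 w8=1 w4=1 w2=1 w0=1 w3=1 w9=0 w6=0 w1=0 w10=0 clk=1
t10.Δ4 w7=1 w8=1 w4=1 w2=1 w0=0 w3=1 w9=0 w6=0 w1=0 w10=0 clk=1
t11.Δ0 w7=1 w8=1 w4=1 w2=1 w0=0 w3=1 w9=0 w6=0 w1=0 w10=0 clk=1
t11.Δ1 w7=1 w8=1 w4=1 w2=1 w0=0 w3=1 w9=0 w6=0 w1=0 w10=0 clk=0
t12.Δ0 w7=1 w8=1 w4=1 w2=1 w0=0 w3=1 w9=0 w6=0 w1=0 w10=0 clk=0
t12.Δ1 w7=1 w8=1 w4=1 w2=1 w0=0 w3=1 w9=0 w6=0 w1=0 w10=0 clk=1
t12.Δ2 w7=0 w8=1 w4=1 w2=1 w0=0 w3=1 w9=0 w6=0 w1=0 w10=0 clk=1

2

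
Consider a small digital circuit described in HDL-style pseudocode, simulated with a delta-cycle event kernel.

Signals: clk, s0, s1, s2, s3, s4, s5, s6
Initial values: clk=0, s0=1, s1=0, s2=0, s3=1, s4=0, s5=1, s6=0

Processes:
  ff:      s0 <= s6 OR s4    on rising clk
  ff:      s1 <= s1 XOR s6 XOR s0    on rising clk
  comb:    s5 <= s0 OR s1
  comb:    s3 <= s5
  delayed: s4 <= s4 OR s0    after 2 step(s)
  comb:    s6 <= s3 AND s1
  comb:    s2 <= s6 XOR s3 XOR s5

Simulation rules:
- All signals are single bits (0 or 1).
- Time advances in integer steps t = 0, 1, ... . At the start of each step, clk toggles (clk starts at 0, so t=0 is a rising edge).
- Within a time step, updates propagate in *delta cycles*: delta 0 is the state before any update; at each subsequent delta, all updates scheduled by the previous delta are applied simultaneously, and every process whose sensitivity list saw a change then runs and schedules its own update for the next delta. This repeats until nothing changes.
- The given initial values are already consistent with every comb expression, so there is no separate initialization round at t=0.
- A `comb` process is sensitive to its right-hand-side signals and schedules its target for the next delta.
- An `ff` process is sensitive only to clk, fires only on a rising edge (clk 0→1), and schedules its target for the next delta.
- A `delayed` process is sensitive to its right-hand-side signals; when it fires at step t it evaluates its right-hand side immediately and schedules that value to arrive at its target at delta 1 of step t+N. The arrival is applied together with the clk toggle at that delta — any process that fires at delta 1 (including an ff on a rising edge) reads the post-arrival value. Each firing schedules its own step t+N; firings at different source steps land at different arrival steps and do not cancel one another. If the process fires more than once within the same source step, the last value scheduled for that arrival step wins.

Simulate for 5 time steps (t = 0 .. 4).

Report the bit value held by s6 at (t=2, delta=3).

[bits: s0,s5,s3,s2,s4,s6,clk,s1]
t=0: Δ0=11100000 Δ1=11100010 Δ2=01100011 Δ3=01100111 Δ4=01110111 | 4Δ
t=1: Δ0=01110111 Δ1=01110101 | 1Δ
t=2: Δ0=01110101 Δ1=01110111 Δ2=11110110 Δ3=11110010 Δ4=11100010 | 4Δ
t=3: Δ0=11100010 Δ1=11100000 | 1Δ
t=4: Δ0=11100000 Δ1=11101010 Δ2=11101011 Δ3=11101111 Δ4=11111111 | 4Δ

0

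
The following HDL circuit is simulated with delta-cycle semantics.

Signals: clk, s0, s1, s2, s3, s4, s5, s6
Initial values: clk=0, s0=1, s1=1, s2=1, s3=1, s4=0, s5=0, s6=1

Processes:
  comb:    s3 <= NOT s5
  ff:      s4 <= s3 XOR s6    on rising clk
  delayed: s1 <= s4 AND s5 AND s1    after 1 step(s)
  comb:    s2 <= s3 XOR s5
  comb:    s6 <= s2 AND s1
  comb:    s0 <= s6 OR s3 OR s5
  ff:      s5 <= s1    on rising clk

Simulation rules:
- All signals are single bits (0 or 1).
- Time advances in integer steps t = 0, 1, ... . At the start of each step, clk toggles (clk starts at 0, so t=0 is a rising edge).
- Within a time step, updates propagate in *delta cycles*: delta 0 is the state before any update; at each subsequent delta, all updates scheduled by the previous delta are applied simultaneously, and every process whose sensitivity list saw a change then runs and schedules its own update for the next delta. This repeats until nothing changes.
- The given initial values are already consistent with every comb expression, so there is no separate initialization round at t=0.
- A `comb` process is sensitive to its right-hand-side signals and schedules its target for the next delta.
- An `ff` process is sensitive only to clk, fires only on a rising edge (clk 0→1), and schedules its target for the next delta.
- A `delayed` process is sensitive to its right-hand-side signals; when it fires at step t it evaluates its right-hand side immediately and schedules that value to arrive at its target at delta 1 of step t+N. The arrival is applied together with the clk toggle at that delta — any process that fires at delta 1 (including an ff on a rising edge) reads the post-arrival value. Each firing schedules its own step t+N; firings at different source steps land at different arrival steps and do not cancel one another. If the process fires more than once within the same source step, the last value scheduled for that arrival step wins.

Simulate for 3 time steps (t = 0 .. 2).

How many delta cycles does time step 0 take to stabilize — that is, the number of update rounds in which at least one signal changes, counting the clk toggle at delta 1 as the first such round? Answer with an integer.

5

t0.Δ0 s1=1 clk=0 s6=1 s5=0 s0=1 s3=1 s2=1 s4=0
t0.Δ1 s1=1 clk=1 s6=1 s5=0 s0=1 s3=1 s2=1 s4=0
t0.Δ2 s1=1 clk=1 s6=1 s5=1 s0=1 s3=1 s2=1 s4=0
t0.Δ3 s1=1 clk=1 s6=1 s5=1 s0=1 s3=0 s2=0 s4=0
t0.Δ4 s1=1 clk=1 s6=0 s5=1 s0=1 s3=0 s2=1 s4=0
t0.Δ5 s1=1 clk=1 s6=1 s5=1 s0=1 s3=0 s2=1 s4=0
t1.Δ0 s1=1 clk=1 s6=1 s5=1 s0=1 s3=0 s2=1 s4=0
t1.Δ1 s1=0 clk=0 s6=1 s5=1 s0=1 s3=0 s2=1 s4=0
t1.Δ2 s1=0 clk=0 s6=0 s5=1 s0=1 s3=0 s2=1 s4=0
t2.Δ0 s1=0 clk=0 s6=0 s5=1 s0=1 s3=0 s2=1 s4=0
t2.Δ1 s1=0 clk=1 s6=0 s5=1 s0=1 s3=0 s2=1 s4=0
t2.Δ2 s1=0 clk=1 s6=0 s5=0 s0=1 s3=0 s2=1 s4=0
t2.Δ3 s1=0 clk=1 s6=0 s5=0 s0=0 s3=1 s2=0 s4=0
t2.Δ4 s1=0 clk=1 s6=0 s5=0 s0=1 s3=1 s2=1 s4=0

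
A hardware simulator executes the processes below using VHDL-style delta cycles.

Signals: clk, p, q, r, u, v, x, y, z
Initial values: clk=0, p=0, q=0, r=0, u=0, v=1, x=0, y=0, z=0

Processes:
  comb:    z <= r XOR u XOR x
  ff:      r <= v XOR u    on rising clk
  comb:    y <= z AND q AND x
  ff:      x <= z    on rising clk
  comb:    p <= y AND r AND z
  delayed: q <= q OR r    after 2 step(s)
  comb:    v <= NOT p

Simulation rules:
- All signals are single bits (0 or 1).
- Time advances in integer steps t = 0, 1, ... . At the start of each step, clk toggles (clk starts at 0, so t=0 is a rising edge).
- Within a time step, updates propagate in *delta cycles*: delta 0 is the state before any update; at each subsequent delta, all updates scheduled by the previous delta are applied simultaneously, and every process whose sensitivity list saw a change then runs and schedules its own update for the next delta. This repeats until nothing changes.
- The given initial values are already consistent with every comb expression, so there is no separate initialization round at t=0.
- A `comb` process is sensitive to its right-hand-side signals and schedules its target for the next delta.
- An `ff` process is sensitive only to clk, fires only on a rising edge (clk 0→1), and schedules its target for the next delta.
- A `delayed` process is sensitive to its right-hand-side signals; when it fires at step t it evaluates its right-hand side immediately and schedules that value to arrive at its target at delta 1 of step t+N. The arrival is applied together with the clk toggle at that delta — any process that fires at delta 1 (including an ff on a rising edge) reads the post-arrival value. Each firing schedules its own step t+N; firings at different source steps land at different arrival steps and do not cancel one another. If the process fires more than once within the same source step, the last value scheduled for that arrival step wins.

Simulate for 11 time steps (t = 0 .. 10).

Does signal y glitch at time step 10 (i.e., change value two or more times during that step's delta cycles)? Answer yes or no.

yes

t=0 Δ0: v=1 clk=0 r=0 z=0 y=0 x=0 u=0 q=0 p=0
  Δ1: clk:0→1
  Δ2: r:0→1
  Δ3: z:0→1
  (3Δ to stable)
t=1 Δ0: v=1 clk=1 r=1 z=1 y=0 x=0 u=0 q=0 p=0
  Δ1: clk:1→0
  (1Δ to stable)
t=2 Δ0: v=1 clk=0 r=1 z=1 y=0 x=0 u=0 q=0 p=0
  Δ1: clk:0→1, q:0→1
  Δ2: x:0→1
  Δ3: z:1→0, y:0→1
  Δ4: y:1→0
  (4Δ to stable)
t=3 Δ0: v=1 clk=1 r=1 z=0 y=0 x=1 u=0 q=1 p=0
  Δ1: clk:1→0
  (1Δ to stable)
t=4 Δ0: v=1 clk=0 r=1 z=0 y=0 x=1 u=0 q=1 p=0
  Δ1: clk:0→1
  Δ2: x:1→0
  Δ3: z:0→1
  (3Δ to stable)
t=5 Δ0: v=1 clk=1 r=1 z=1 y=0 x=0 u=0 q=1 p=0
  Δ1: clk:1→0
  (1Δ to stable)
t=6 Δ0: v=1 clk=0 r=1 z=1 y=0 x=0 u=0 q=1 p=0
  Δ1: clk:0→1
  Δ2: x:0→1
  Δ3: z:1→0, y:0→1
  Δ4: y:1→0
  (4Δ to stable)
t=7 Δ0: v=1 clk=1 r=1 z=0 y=0 x=1 u=0 q=1 p=0
  Δ1: clk:1→0
  (1Δ to stable)
t=8 Δ0: v=1 clk=0 r=1 z=0 y=0 x=1 u=0 q=1 p=0
  Δ1: clk:0→1
  Δ2: x:1→0
  Δ3: z:0→1
  (3Δ to stable)
t=9 Δ0: v=1 clk=1 r=1 z=1 y=0 x=0 u=0 q=1 p=0
  Δ1: clk:1→0
  (1Δ to stable)
t=10 Δ0: v=1 clk=0 r=1 z=1 y=0 x=0 u=0 q=1 p=0
  Δ1: clk:0→1
  Δ2: x:0→1
  Δ3: z:1→0, y:0→1
  Δ4: y:1→0
  (4Δ to stable)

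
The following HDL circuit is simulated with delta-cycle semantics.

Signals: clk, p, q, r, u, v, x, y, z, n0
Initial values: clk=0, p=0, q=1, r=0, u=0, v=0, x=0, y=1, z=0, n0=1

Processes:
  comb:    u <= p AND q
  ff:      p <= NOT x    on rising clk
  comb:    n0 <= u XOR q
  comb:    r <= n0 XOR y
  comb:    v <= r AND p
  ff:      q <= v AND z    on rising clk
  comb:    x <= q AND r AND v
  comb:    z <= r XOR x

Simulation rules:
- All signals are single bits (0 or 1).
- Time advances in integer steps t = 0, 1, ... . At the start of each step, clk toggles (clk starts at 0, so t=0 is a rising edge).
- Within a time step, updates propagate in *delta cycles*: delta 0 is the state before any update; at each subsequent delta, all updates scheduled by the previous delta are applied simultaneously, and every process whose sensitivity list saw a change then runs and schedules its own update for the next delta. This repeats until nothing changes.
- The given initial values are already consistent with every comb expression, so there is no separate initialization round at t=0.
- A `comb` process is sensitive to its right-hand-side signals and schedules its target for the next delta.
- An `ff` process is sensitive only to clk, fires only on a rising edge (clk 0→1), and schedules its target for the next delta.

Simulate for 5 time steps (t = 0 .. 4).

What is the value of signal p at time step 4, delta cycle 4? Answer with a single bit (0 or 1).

t0.Δ0 y=1 z=0 n0=1 p=0 clk=0 q=1 r=0 u=0 v=0 x=0
t0.Δ1 y=1 z=0 n0=1 p=0 clk=1 q=1 r=0 u=0 v=0 x=0
t0.Δ2 y=1 z=0 n0=1 p=1 clk=1 q=0 r=0 u=0 v=0 x=0
t0.Δ3 y=1 z=0 n0=0 p=1 clk=1 q=0 r=0 u=0 v=0 x=0
t0.Δ4 y=1 z=0 n0=0 p=1 clk=1 q=0 r=1 u=0 v=0 x=0
t0.Δ5 y=1 z=1 n0=0 p=1 clk=1 q=0 r=1 u=0 v=1 x=0
t1.Δ0 y=1 z=1 n0=0 p=1 clk=1 q=0 r=1 u=0 v=1 x=0
t1.Δ1 y=1 z=1 n0=0 p=1 clk=0 q=0 r=1 u=0 v=1 x=0
t2.Δ0 y=1 z=1 n0=0 p=1 clk=0 q=0 r=1 u=0 v=1 x=0
t2.Δ1 y=1 z=1 n0=0 p=1 clk=1 q=0 r=1 u=0 v=1 x=0
t2.Δ2 y=1 z=1 n0=0 p=1 clk=1 q=1 r=1 u=0 v=1 x=0
t2.Δ3 y=1 z=1 n0=1 p=1 clk=1 q=1 r=1 u=1 v=1 x=1
t2.Δ4 y=1 z=0 n0=0 p=1 clk=1 q=1 r=0 u=1 v=1 x=1
t2.Δ5 y=1 z=1 n0=0 p=1 clk=1 q=1 r=1 u=1 v=0 x=0
t2.Δ6 y=1 z=1 n0=0 p=1 clk=1 q=1 r=1 u=1 v=1 x=0
t2.Δ7 y=1 z=1 n0=0 p=1 clk=1 q=1 r=1 u=1 v=1 x=1
t2.Δ8 y=1 z=0 n0=0 p=1 clk=1 q=1 r=1 u=1 v=1 x=1
t3.Δ0 y=1 z=0 n0=0 p=1 clk=1 q=1 r=1 u=1 v=1 x=1
t3.Δ1 y=1 z=0 n0=0 p=1 clk=0 q=1 r=1 u=1 v=1 x=1
t4.Δ0 y=1 z=0 n0=0 p=1 clk=0 q=1 r=1 u=1 v=1 x=1
t4.Δ1 y=1 z=0 n0=0 p=1 clk=1 q=1 r=1 u=1 v=1 x=1
t4.Δ2 y=1 z=0 n0=0 p=0 clk=1 q=0 r=1 u=1 v=1 x=1
t4.Δ3 y=1 z=0 n0=1 p=0 clk=1 q=0 r=1 u=0 v=0 x=0
t4.Δ4 y=1 z=1 n0=0 p=0 clk=1 q=0 r=0 u=0 v=0 x=0
t4.Δ5 y=1 z=0 n0=0 p=0 clk=1 q=0 r=1 u=0 v=0 x=0
t4.Δ6 y=1 z=1 n0=0 p=0 clk=1 q=0 r=1 u=0 v=0 x=0

0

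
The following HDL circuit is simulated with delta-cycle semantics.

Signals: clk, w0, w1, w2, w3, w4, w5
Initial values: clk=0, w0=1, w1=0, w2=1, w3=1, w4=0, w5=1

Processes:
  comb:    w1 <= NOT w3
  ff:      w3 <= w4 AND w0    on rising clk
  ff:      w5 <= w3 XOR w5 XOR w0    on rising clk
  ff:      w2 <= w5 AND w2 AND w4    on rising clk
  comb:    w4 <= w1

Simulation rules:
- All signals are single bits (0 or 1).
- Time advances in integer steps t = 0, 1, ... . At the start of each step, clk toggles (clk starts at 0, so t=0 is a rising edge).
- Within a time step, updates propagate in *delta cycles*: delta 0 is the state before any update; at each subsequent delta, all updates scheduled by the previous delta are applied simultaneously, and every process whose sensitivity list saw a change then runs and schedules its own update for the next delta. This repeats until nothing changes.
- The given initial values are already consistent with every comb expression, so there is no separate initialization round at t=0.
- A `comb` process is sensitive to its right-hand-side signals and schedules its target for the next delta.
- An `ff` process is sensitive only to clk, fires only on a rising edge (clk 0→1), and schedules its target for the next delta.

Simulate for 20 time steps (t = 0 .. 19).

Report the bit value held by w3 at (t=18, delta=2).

1

t=0 Δ0: w5=1 w1=0 w4=0 w0=1 clk=0 w2=1 w3=1
  Δ1: clk:0→1
  Δ2: w2:1→0, w3:1→0
  Δ3: w1:0→1
  Δ4: w4:0→1
  (4Δ to stable)
t=1 Δ0: w5=1 w1=1 w4=1 w0=1 clk=1 w2=0 w3=0
  Δ1: clk:1→0
  (1Δ to stable)
t=2 Δ0: w5=1 w1=1 w4=1 w0=1 clk=0 w2=0 w3=0
  Δ1: clk:0→1
  Δ2: w5:1→0, w3:0→1
  Δ3: w1:1→0
  Δ4: w4:1→0
  (4Δ to stable)
t=3 Δ0: w5=0 w1=0 w4=0 w0=1 clk=1 w2=0 w3=1
  Δ1: clk:1→0
  (1Δ to stable)
t=4 Δ0: w5=0 w1=0 w4=0 w0=1 clk=0 w2=0 w3=1
  Δ1: clk:0→1
  Δ2: w3:1→0
  Δ3: w1:0→1
  Δ4: w4:0→1
  (4Δ to stable)
t=5 Δ0: w5=0 w1=1 w4=1 w0=1 clk=1 w2=0 w3=0
  Δ1: clk:1→0
  (1Δ to stable)
t=6 Δ0: w5=0 w1=1 w4=1 w0=1 clk=0 w2=0 w3=0
  Δ1: clk:0→1
  Δ2: w5:0→1, w3:0→1
  Δ3: w1:1→0
  Δ4: w4:1→0
  (4Δ to stable)
t=7 Δ0: w5=1 w1=0 w4=0 w0=1 clk=1 w2=0 w3=1
  Δ1: clk:1→0
  (1Δ to stable)
t=8 Δ0: w5=1 w1=0 w4=0 w0=1 clk=0 w2=0 w3=1
  Δ1: clk:0→1
  Δ2: w3:1→0
  Δ3: w1:0→1
  Δ4: w4:0→1
  (4Δ to stable)
t=9 Δ0: w5=1 w1=1 w4=1 w0=1 clk=1 w2=0 w3=0
  Δ1: clk:1→0
  (1Δ to stable)
t=10 Δ0: w5=1 w1=1 w4=1 w0=1 clk=0 w2=0 w3=0
  Δ1: clk:0→1
  Δ2: w5:1→0, w3:0→1
  Δ3: w1:1→0
  Δ4: w4:1→0
  (4Δ to stable)
t=11 Δ0: w5=0 w1=0 w4=0 w0=1 clk=1 w2=0 w3=1
  Δ1: clk:1→0
  (1Δ to stable)
t=12 Δ0: w5=0 w1=0 w4=0 w0=1 clk=0 w2=0 w3=1
  Δ1: clk:0→1
  Δ2: w3:1→0
  Δ3: w1:0→1
  Δ4: w4:0→1
  (4Δ to stable)
t=13 Δ0: w5=0 w1=1 w4=1 w0=1 clk=1 w2=0 w3=0
  Δ1: clk:1→0
  (1Δ to stable)
t=14 Δ0: w5=0 w1=1 w4=1 w0=1 clk=0 w2=0 w3=0
  Δ1: clk:0→1
  Δ2: w5:0→1, w3:0→1
  Δ3: w1:1→0
  Δ4: w4:1→0
  (4Δ to stable)
t=15 Δ0: w5=1 w1=0 w4=0 w0=1 clk=1 w2=0 w3=1
  Δ1: clk:1→0
  (1Δ to stable)
t=16 Δ0: w5=1 w1=0 w4=0 w0=1 clk=0 w2=0 w3=1
  Δ1: clk:0→1
  Δ2: w3:1→0
  Δ3: w1:0→1
  Δ4: w4:0→1
  (4Δ to stable)
t=17 Δ0: w5=1 w1=1 w4=1 w0=1 clk=1 w2=0 w3=0
  Δ1: clk:1→0
  (1Δ to stable)
t=18 Δ0: w5=1 w1=1 w4=1 w0=1 clk=0 w2=0 w3=0
  Δ1: clk:0→1
  Δ2: w5:1→0, w3:0→1
  Δ3: w1:1→0
  Δ4: w4:1→0
  (4Δ to stable)
t=19 Δ0: w5=0 w1=0 w4=0 w0=1 clk=1 w2=0 w3=1
  Δ1: clk:1→0
  (1Δ to stable)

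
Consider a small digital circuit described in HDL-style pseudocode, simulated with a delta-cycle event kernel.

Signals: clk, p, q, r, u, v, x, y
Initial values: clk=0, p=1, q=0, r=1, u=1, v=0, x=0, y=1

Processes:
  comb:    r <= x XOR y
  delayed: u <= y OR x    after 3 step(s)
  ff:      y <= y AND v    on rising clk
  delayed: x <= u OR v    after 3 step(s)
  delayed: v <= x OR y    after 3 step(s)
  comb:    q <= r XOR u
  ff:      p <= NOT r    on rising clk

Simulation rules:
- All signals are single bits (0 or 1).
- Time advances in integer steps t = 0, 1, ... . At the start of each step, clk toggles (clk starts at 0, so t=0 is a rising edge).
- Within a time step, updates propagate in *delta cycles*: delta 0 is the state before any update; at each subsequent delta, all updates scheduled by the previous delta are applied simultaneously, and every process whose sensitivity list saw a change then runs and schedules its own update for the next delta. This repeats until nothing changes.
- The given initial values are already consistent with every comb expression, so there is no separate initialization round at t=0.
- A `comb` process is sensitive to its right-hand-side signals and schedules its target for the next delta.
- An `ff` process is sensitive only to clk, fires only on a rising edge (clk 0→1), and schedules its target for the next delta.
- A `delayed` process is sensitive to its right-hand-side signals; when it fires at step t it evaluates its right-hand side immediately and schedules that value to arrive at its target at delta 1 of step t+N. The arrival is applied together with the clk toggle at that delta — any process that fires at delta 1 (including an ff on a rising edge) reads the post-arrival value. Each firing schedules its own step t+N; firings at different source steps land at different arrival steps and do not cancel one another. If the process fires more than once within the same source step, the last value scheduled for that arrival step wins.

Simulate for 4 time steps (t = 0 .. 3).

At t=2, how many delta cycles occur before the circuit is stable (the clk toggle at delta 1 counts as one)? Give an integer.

2

[bits: q,u,x,p,v,clk,y,r]
t=0: Δ0=01010011 Δ1=01010111 Δ2=01000101 Δ3=01000100 Δ4=11000100 | 4Δ
t=1: Δ0=11000100 Δ1=11000000 | 1Δ
t=2: Δ0=11000000 Δ1=11000100 Δ2=11010100 | 2Δ
t=3: Δ0=11010100 Δ1=10010000 Δ2=00010000 | 2Δ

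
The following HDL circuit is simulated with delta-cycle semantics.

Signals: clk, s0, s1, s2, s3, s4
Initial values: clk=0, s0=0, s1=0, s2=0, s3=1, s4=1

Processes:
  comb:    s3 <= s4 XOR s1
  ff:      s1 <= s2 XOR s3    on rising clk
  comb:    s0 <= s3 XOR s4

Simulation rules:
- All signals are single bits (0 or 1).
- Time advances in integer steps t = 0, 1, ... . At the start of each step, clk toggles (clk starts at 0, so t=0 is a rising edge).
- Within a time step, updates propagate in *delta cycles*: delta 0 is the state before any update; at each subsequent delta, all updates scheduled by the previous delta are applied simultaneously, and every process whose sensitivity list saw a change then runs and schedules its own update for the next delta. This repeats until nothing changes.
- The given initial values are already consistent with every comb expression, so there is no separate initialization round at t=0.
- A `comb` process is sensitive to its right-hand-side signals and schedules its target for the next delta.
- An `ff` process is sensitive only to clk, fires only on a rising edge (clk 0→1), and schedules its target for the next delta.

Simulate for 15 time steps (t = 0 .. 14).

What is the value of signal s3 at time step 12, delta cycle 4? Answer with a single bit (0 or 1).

t=0 Δ0: s4=1 clk=0 s2=0 s3=1 s1=0 s0=0
  Δ1: clk:0→1
  Δ2: s1:0→1
  Δ3: s3:1→0
  Δ4: s0:0→1
  (4Δ to stable)
t=1 Δ0: s4=1 clk=1 s2=0 s3=0 s1=1 s0=1
  Δ1: clk:1→0
  (1Δ to stable)
t=2 Δ0: s4=1 clk=0 s2=0 s3=0 s1=1 s0=1
  Δ1: clk:0→1
  Δ2: s1:1→0
  Δ3: s3:0→1
  Δ4: s0:1→0
  (4Δ to stable)
t=3 Δ0: s4=1 clk=1 s2=0 s3=1 s1=0 s0=0
  Δ1: clk:1→0
  (1Δ to stable)
t=4 Δ0: s4=1 clk=0 s2=0 s3=1 s1=0 s0=0
  Δ1: clk:0→1
  Δ2: s1:0→1
  Δ3: s3:1→0
  Δ4: s0:0→1
  (4Δ to stable)
t=5 Δ0: s4=1 clk=1 s2=0 s3=0 s1=1 s0=1
  Δ1: clk:1→0
  (1Δ to stable)
t=6 Δ0: s4=1 clk=0 s2=0 s3=0 s1=1 s0=1
  Δ1: clk:0→1
  Δ2: s1:1→0
  Δ3: s3:0→1
  Δ4: s0:1→0
  (4Δ to stable)
t=7 Δ0: s4=1 clk=1 s2=0 s3=1 s1=0 s0=0
  Δ1: clk:1→0
  (1Δ to stable)
t=8 Δ0: s4=1 clk=0 s2=0 s3=1 s1=0 s0=0
  Δ1: clk:0→1
  Δ2: s1:0→1
  Δ3: s3:1→0
  Δ4: s0:0→1
  (4Δ to stable)
t=9 Δ0: s4=1 clk=1 s2=0 s3=0 s1=1 s0=1
  Δ1: clk:1→0
  (1Δ to stable)
t=10 Δ0: s4=1 clk=0 s2=0 s3=0 s1=1 s0=1
  Δ1: clk:0→1
  Δ2: s1:1→0
  Δ3: s3:0→1
  Δ4: s0:1→0
  (4Δ to stable)
t=11 Δ0: s4=1 clk=1 s2=0 s3=1 s1=0 s0=0
  Δ1: clk:1→0
  (1Δ to stable)
t=12 Δ0: s4=1 clk=0 s2=0 s3=1 s1=0 s0=0
  Δ1: clk:0→1
  Δ2: s1:0→1
  Δ3: s3:1→0
  Δ4: s0:0→1
  (4Δ to stable)
t=13 Δ0: s4=1 clk=1 s2=0 s3=0 s1=1 s0=1
  Δ1: clk:1→0
  (1Δ to stable)
t=14 Δ0: s4=1 clk=0 s2=0 s3=0 s1=1 s0=1
  Δ1: clk:0→1
  Δ2: s1:1→0
  Δ3: s3:0→1
  Δ4: s0:1→0
  (4Δ to stable)

0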